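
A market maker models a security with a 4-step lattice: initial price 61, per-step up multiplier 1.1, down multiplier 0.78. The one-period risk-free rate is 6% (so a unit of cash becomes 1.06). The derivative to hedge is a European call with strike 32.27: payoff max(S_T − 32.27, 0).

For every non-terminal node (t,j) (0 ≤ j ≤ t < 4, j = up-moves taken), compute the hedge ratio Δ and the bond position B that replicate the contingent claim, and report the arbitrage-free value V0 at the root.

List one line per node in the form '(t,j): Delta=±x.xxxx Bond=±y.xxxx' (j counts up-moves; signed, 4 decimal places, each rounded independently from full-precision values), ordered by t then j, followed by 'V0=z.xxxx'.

(0,0): Delta=0.9985 Bond=-25.4632
(1,0): Delta=0.9861 Bond=-26.4012
(1,1): Delta=0.9997 Bond=-27.0752
(2,0): Delta=0.8783 Bond=-23.9856
(2,1): Delta=0.9970 Bond=-28.5567
(2,2): Delta=1.0000 Bond=-28.7202
(3,0): Delta=0.0000 Bond=0.0000
(3,1): Delta=0.9673 Bond=-29.0568
(3,2): Delta=1.0000 Bond=-30.4434
(3,3): Delta=1.0000 Bond=-30.4434
V0=35.4433

Since d<R<u, set p* = (R−d)/(u−d) = 0.8750; price each node as the discounted p*-expectation of its children.
Payoff layer (t=4): V(4,0)=0.0000, V(4,1)=0.0000, V(4,2)=12.6360, V(4,3)=31.0590, V(4,4)=57.0401
  t=3,j=0: stock 28.9477 → up 31.8424 (V=0.0000), down 22.5792 (V=0.0000). Price 0.0000; hedge Δ=0.0000, bond B=0.0000.
  t=3,j=1: stock 40.8236 → up 44.9060 (V=12.6360), down 31.8424 (V=0.0000). Price 10.4307; hedge Δ=0.9673, bond B=-29.0568.
  t=3,j=2: stock 57.5718 → up 63.3290 (V=31.0590), down 44.9060 (V=12.6360). Price 27.1284; hedge Δ=1.0000, bond B=-30.4434.
  t=3,j=3: stock 81.1910 → up 89.3101 (V=57.0401), down 63.3290 (V=31.0590). Price 50.7476; hedge Δ=1.0000, bond B=-30.4434.
  t=2,j=0: stock 37.1124 → up 40.8236 (V=10.4307), down 28.9477 (V=0.0000). Price 8.6102; hedge Δ=0.8783, bond B=-23.9856.
  t=2,j=1: stock 52.3380 → up 57.5718 (V=27.1284), down 40.8236 (V=10.4307). Price 23.6238; hedge Δ=0.9970, bond B=-28.5567.
  t=2,j=2: stock 73.8100 → up 81.1910 (V=50.7476), down 57.5718 (V=27.1284). Price 45.0898; hedge Δ=1.0000, bond B=-28.7202.
  t=1,j=0: stock 47.5800 → up 52.3380 (V=23.6238), down 37.1124 (V=8.6102). Price 20.5161; hedge Δ=0.9861, bond B=-26.4012.
  t=1,j=1: stock 67.1000 → up 73.8100 (V=45.0898), down 52.3380 (V=23.6238). Price 40.0062; hedge Δ=0.9997, bond B=-27.0752.
  t=0,j=0: stock 61.0000 → up 67.1000 (V=40.0062), down 47.5800 (V=20.5161). Price 35.4433; hedge Δ=0.9985, bond B=-25.4632.
Self-financing check: at every node Δ·S+B equals the discounted successor values.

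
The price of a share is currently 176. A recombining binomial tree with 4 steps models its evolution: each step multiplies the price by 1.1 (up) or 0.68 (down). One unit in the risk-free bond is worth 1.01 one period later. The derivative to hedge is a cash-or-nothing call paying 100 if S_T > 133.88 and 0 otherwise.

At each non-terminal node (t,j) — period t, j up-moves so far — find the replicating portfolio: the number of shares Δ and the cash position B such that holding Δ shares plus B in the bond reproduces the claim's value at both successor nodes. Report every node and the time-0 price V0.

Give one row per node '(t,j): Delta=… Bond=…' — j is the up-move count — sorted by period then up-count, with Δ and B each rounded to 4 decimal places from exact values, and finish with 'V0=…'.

(0,0): Delta=0.5211 Bond=-15.1341
(1,0): Delta=1.2040 Bond=-97.0119
(1,1): Delta=0.4060 Bond=7.0035
(2,0): Delta=0.0000 Bond=0.0000
(2,1): Delta=1.4070 Bond=-124.7043
(2,2): Delta=0.2372 Bond=43.0130
(3,0): Delta=0.0000 Bond=0.0000
(3,1): Delta=0.0000 Bond=0.0000
(3,2): Delta=1.6442 Bond=-160.3017
(3,3): Delta=0.0000 Bond=99.0099
V0=76.5787

No-arbitrage ⇒ martingale measure with p* = (R−d)/(u−d) = 0.7857.
Terminal payoffs: V(4,0)=0.0000, V(4,1)=0.0000, V(4,2)=0.0000, V(4,3)=100.0000, V(4,4)=100.0000
  t=3,j=0: stock 55.3400 → up 60.8740 (V=0.0000), down 37.6312 (V=0.0000). Price 0.0000; hedge Δ=0.0000, bond B=0.0000.
  t=3,j=1: stock 89.5206 → up 98.4727 (V=0.0000), down 60.8740 (V=0.0000). Price 0.0000; hedge Δ=0.0000, bond B=0.0000.
  t=3,j=2: stock 144.8128 → up 159.2941 (V=100.0000), down 98.4727 (V=0.0000). Price 77.7935; hedge Δ=1.6442, bond B=-160.3017.
  t=3,j=3: stock 234.2560 → up 257.6816 (V=100.0000), down 159.2941 (V=100.0000). Price 99.0099; hedge Δ=0.0000, bond B=99.0099.
  t=2,j=0: stock 81.3824 → up 89.5206 (V=0.0000), down 55.3400 (V=0.0000). Price 0.0000; hedge Δ=0.0000, bond B=0.0000.
  t=2,j=1: stock 131.6480 → up 144.8128 (V=77.7935), down 89.5206 (V=0.0000). Price 60.5183; hedge Δ=1.4070, bond B=-124.7043.
  t=2,j=2: stock 212.9600 → up 234.2560 (V=99.0099), down 144.8128 (V=77.7935). Price 93.5282; hedge Δ=0.2372, bond B=43.0130.
  t=1,j=0: stock 119.6800 → up 131.6480 (V=60.5183), down 81.3824 (V=0.0000). Price 47.0793; hedge Δ=1.2040, bond B=-97.0119.
  t=1,j=1: stock 193.6000 → up 212.9600 (V=93.5282), down 131.6480 (V=60.5183). Price 85.5987; hedge Δ=0.4060, bond B=7.0035.
  t=0,j=0: stock 176.0000 → up 193.6000 (V=85.5987), down 119.6800 (V=47.0793). Price 76.5787; hedge Δ=0.5211, bond B=-15.1341.
Each (Δ,B) replicates both successor values, so the strategy is self-financing and V0 is arbitrage-free.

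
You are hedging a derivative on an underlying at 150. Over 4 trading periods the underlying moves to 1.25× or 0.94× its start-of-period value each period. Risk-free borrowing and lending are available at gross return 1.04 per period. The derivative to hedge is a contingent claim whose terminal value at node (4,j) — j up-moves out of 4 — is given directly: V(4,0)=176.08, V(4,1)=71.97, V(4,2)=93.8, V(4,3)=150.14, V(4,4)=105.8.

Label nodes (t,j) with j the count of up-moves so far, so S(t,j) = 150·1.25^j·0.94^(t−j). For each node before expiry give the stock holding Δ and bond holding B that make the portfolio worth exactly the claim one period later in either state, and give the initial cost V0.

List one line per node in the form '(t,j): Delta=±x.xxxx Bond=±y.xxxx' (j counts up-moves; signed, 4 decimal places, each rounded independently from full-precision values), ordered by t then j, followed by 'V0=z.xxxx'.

(0,0): Delta=-0.2341 Bond=127.1098
(1,0): Delta=-0.6847 Bond=195.7383
(1,1): Delta=0.4776 Bond=-1.2484
(2,0): Delta=-1.4857 Bond=309.7232
(2,1): Delta=0.5801 Bond=-19.3585
(2,2): Delta=0.3158 Bond=36.6279
(3,0): Delta=-2.6956 Bond=472.8542
(3,1): Delta=0.4250 Bond=5.5537
(3,2): Delta=0.8249 Bond=-74.0744
(3,3): Delta=-0.4882 Bond=273.6445
V0=91.9984

Since d<R<u, set p* = (R−d)/(u−d) = 0.3226; price each node as the discounted p*-expectation of its children.
Payoff layer (t=4): V(4,0)=176.0800, V(4,1)=71.9700, V(4,2)=93.8000, V(4,3)=150.1400, V(4,4)=105.8000
  t=3,j=0: stock 124.5876 → up 155.7345 (V=71.9700), down 117.1123 (V=176.0800). Price 137.0155; hedge Δ=-2.6956, bond B=472.8542.
  t=3,j=1: stock 165.6750 → up 207.0937 (V=93.8000), down 155.7345 (V=71.9700). Price 75.9730; hedge Δ=0.4250, bond B=5.5537.
  t=3,j=2: stock 220.3125 → up 275.3906 (V=150.1400), down 207.0938 (V=93.8000). Price 107.6675; hedge Δ=0.8249, bond B=-74.0744.
  t=3,j=3: stock 292.9688 → up 366.2109 (V=105.8000), down 275.3906 (V=150.1400). Price 130.6123; hedge Δ=-0.4882, bond B=273.6445.
  t=2,j=0: stock 132.5400 → up 165.6750 (V=75.9730), down 124.5876 (V=137.0155). Price 112.8119; hedge Δ=-1.4857, bond B=309.7232.
  t=2,j=1: stock 176.2500 → up 220.3125 (V=107.6675), down 165.6750 (V=75.9730). Price 82.8818; hedge Δ=0.5801, bond B=-19.3585.
  t=2,j=2: stock 234.3750 → up 292.9688 (V=130.6123), down 220.3125 (V=107.6675). Price 110.6433; hedge Δ=0.3158, bond B=36.6279.
  t=1,j=0: stock 141.0000 → up 176.2500 (V=82.8818), down 132.5400 (V=112.8119). Price 99.1894; hedge Δ=-0.6847, bond B=195.7383.
  t=1,j=1: stock 187.5000 → up 234.3750 (V=110.6433), down 176.2500 (V=82.8818). Price 88.3049; hedge Δ=0.4776, bond B=-1.2484.
  t=0,j=0: stock 150.0000 → up 187.5000 (V=88.3049), down 141.0000 (V=99.1894). Price 91.9984; hedge Δ=-0.2341, bond B=127.1098.
Root portfolio cost Δ·150+B reproduces V0=91.9984.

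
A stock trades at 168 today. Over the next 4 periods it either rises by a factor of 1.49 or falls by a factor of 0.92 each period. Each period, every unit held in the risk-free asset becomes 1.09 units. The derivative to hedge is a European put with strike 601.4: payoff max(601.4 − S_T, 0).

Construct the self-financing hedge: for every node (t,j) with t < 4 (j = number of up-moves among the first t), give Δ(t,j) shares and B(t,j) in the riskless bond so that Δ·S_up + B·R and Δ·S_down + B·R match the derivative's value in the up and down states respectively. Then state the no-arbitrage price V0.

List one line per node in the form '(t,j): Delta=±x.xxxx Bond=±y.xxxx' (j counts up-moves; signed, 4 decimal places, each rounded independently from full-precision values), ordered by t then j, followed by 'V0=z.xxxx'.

Since d<R<u, set p* = (R−d)/(u−d) = 0.2982; price each node as the discounted p*-expectation of its children.
Terminal payoffs: V(4,0)=481.0460, V(4,1)=406.4788, V(4,2)=285.7124, V(4,3)=90.1234, V(4,4)=0.0000
  t=3,j=0: stock 130.8196 → up 194.9212 (V=406.4788), down 120.3540 (V=481.0460). Price 420.9235; hedge Δ=-1.0000, bond B=551.7431.
  t=3,j=1: stock 211.8708 → up 315.6876 (V=285.7124), down 194.9212 (V=406.4788). Price 339.8723; hedge Δ=-1.0000, bond B=551.7431.
  t=3,j=2: stock 343.1387 → up 511.2766 (V=90.1234), down 315.6876 (V=285.7124). Price 208.6045; hedge Δ=-1.0000, bond B=551.7431.
  t=3,j=3: stock 555.7354 → up 828.0458 (V=0.0000), down 511.2766 (V=90.1234). Price 58.0225; hedge Δ=-0.2845, bond B=216.1337.
  t=2,j=0: stock 142.1952 → up 211.8708 (V=339.8723), down 130.8196 (V=420.9235). Price 363.9911; hedge Δ=-1.0000, bond B=506.1863.
  t=2,j=1: stock 230.2944 → up 343.1387 (V=208.6045), down 211.8708 (V=339.8723). Price 275.8919; hedge Δ=-1.0000, bond B=506.1863.
  t=2,j=2: stock 372.9768 → up 555.7354 (V=58.0225), down 343.1387 (V=208.6045). Price 150.1780; hedge Δ=-0.7083, bond B=414.3570.
  t=1,j=0: stock 154.5600 → up 230.2944 (V=275.8919), down 142.1952 (V=363.9911). Price 309.8311; hedge Δ=-1.0000, bond B=464.3911.
  t=1,j=1: stock 250.3200 → up 372.9768 (V=150.1780), down 230.2944 (V=275.8919). Price 218.7141; hedge Δ=-0.8811, bond B=439.2648.
  t=0,j=0: stock 168.0000 → up 250.3200 (V=218.7141), down 154.5600 (V=309.8311). Price 259.3173; hedge Δ=-0.9515, bond B=419.1719.
Check: Δ(0,0)·S0 + B(0,0) = 259.3173 = V0.

(0,0): Delta=-0.9515 Bond=419.1719
(1,0): Delta=-1.0000 Bond=464.3911
(1,1): Delta=-0.8811 Bond=439.2648
(2,0): Delta=-1.0000 Bond=506.1863
(2,1): Delta=-1.0000 Bond=506.1863
(2,2): Delta=-0.7083 Bond=414.3570
(3,0): Delta=-1.0000 Bond=551.7431
(3,1): Delta=-1.0000 Bond=551.7431
(3,2): Delta=-1.0000 Bond=551.7431
(3,3): Delta=-0.2845 Bond=216.1337
V0=259.3173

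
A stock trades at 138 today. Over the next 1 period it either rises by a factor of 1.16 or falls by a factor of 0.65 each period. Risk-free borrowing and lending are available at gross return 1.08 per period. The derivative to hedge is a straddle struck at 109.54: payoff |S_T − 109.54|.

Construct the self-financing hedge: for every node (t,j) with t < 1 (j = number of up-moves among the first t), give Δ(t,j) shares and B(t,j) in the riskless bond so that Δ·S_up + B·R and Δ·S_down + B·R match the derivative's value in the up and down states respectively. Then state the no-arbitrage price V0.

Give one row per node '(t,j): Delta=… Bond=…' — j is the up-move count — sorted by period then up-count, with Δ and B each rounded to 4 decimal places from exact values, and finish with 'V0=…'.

(0,0): Delta=0.4362 Bond=-17.8588
V0=42.3373

No-arbitrage ⇒ martingale measure with p* = (R−d)/(u−d) = 0.8431.
Payoff layer (t=1): V(1,0)=19.8400, V(1,1)=50.5400
Node (0,0) S=138.0000: V=(p*·50.5400+(1−p*)·19.8400)/1.08=42.3373; Δ=(50.5400−19.8400)/(160.0800−89.7000)=0.4362; B=V−Δ·S=-17.8588
The time-0 hedge costs 42.3373, which is the no-arbitrage price.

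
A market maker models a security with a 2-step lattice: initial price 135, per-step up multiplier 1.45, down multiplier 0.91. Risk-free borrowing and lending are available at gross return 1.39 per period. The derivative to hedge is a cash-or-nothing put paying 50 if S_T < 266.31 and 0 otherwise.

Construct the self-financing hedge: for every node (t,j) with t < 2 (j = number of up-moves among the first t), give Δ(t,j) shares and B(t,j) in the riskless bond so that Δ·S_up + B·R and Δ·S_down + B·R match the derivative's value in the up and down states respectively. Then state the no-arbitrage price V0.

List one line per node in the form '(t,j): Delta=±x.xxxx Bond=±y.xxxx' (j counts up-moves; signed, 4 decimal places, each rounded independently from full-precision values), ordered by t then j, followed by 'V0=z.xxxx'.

No-arbitrage ⇒ martingale measure with p* = (R−d)/(u−d) = 0.8889.
At expiry t=2: V(2,0)=50.0000, V(2,1)=50.0000, V(2,2)=0.0000
Node (1,0) S=122.8500: V=(p*·50.0000+(1−p*)·50.0000)/1.39=35.9712; Δ=(50.0000−50.0000)/(178.1325−111.7935)=0.0000; B=V−Δ·S=35.9712
Node (1,1) S=195.7500: V=(p*·0.0000+(1−p*)·50.0000)/1.39=3.9968; Δ=(0.0000−50.0000)/(283.8375−178.1325)=-0.4730; B=V−Δ·S=96.5894
Node (0,0) S=135.0000: V=(p*·3.9968+(1−p*)·35.9712)/1.39=5.4313; Δ=(3.9968−35.9712)/(195.7500−122.8500)=-0.4386; B=V−Δ·S=64.6432
Check: Δ(0,0)·S0 + B(0,0) = 5.4313 = V0.

(0,0): Delta=-0.4386 Bond=64.6432
(1,0): Delta=0.0000 Bond=35.9712
(1,1): Delta=-0.4730 Bond=96.5894
V0=5.4313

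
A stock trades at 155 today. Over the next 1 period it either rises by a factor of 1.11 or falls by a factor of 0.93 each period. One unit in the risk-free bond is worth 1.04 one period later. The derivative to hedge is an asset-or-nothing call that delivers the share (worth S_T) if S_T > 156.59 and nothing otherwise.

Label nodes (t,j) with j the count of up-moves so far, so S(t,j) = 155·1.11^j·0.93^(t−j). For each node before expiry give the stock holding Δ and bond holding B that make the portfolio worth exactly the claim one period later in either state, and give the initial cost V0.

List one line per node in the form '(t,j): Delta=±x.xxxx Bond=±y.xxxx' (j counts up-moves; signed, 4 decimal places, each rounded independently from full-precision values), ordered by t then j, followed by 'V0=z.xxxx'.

(0,0): Delta=6.1667 Bond=-854.7356
V0=101.0978

Since d<R<u, set p* = (R−d)/(u−d) = 0.6111; price each node as the discounted p*-expectation of its children.
Terminal values V(1,·): V(1,0)=0.0000, V(1,1)=172.0500
  t=0,j=0: stock 155.0000 → up 172.0500 (V=172.0500), down 144.1500 (V=0.0000). Price 101.0978; hedge Δ=6.1667, bond B=-854.7356.
Root portfolio cost Δ·155+B reproduces V0=101.0978.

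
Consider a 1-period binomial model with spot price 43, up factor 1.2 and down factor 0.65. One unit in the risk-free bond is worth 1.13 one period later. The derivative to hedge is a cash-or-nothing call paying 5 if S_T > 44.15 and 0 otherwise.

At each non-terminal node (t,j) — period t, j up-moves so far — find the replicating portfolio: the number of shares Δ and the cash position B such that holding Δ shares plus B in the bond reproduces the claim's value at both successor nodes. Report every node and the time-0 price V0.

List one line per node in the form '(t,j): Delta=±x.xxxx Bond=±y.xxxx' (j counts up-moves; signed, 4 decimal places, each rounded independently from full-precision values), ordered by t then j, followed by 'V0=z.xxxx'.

(0,0): Delta=0.2114 Bond=-5.2293
V0=3.8616

Since d<R<u, set p* = (R−d)/(u−d) = 0.8727; price each node as the discounted p*-expectation of its children.
Payoff layer (t=1): V(1,0)=0.0000, V(1,1)=5.0000
Node (0,0) S=43.0000: V=(p*·5.0000+(1−p*)·0.0000)/1.13=3.8616; Δ=(5.0000−0.0000)/(51.6000−27.9500)=0.2114; B=V−Δ·S=-5.2293
Check: Δ(0,0)·S0 + B(0,0) = 3.8616 = V0.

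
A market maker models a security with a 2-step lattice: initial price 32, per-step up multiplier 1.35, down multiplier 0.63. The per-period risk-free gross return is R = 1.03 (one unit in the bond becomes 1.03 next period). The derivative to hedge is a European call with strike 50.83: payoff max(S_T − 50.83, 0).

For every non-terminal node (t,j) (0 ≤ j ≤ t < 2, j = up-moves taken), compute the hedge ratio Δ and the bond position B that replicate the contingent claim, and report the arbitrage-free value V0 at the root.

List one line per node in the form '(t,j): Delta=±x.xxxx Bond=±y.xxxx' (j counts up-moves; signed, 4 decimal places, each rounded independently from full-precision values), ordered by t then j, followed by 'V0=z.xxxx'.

Risk-neutral probability p* = (R−d)/(u−d) = (1.03−0.63)/(1.35−0.63) = 0.5556.
Terminal values V(2,·): V(2,0)=0.0000, V(2,1)=0.0000, V(2,2)=7.4900
(1,0): S=20.1600. Δ = (V_up−V_dn)/(S_up−S_dn) = (0.0000−0.0000)/(27.2160−12.7008) = 0.0000. V = [p*·0.0000 + (1−p*)·0.0000]/1.03 = 0.0000. B = V − Δ·S = 0.0000.
(1,1): S=43.2000. Δ = (V_up−V_dn)/(S_up−S_dn) = (7.4900−0.0000)/(58.3200−27.2160) = 0.2408. V = [p*·7.4900 + (1−p*)·0.0000]/1.03 = 4.0399. B = V − Δ·S = -6.3629.
(0,0): S=32.0000. Δ = (V_up−V_dn)/(S_up−S_dn) = (4.0399−0.0000)/(43.2000−20.1600) = 0.1753. V = [p*·4.0399 + (1−p*)·0.0000]/1.03 = 2.1790. B = V − Δ·S = -3.4320.
Check: Δ(0,0)·S0 + B(0,0) = 2.1790 = V0.

(0,0): Delta=0.1753 Bond=-3.4320
(1,0): Delta=0.0000 Bond=0.0000
(1,1): Delta=0.2408 Bond=-6.3629
V0=2.1790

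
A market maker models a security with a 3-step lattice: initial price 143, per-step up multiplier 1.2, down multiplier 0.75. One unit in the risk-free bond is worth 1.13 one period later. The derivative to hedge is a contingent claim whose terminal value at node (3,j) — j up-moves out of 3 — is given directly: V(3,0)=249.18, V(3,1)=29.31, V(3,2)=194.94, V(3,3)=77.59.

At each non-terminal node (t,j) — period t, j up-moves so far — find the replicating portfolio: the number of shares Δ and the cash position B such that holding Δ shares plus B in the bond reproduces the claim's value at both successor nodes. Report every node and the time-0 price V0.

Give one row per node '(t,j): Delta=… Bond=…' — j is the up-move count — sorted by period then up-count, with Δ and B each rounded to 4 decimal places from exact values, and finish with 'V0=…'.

(0,0): Delta=-0.5536 Bond=158.3973
(1,0): Delta=1.9375 Bond=-88.1773
(1,1): Delta=-0.8404 Bond=228.2038
(2,0): Delta=-6.0743 Bond=544.8053
(2,1): Delta=2.8599 Bond=-218.3540
(2,2): Delta=-1.2664 Bond=345.5959
V0=79.2345

The replicating-portfolio and risk-neutral prices coincide; use p* = (1.13−0.75)/(1.2−0.75) = 0.8444 for the latter.
Terminal payoffs: V(3,0)=249.1800, V(3,1)=29.3100, V(3,2)=194.9400, V(3,3)=77.5900
(2,0): S=80.4375. Δ = (V_up−V_dn)/(S_up−S_dn) = (29.3100−249.1800)/(96.5250−60.3281) = -6.0743. V = [p*·29.3100 + (1−p*)·249.1800]/1.13 = 56.2053. B = V − Δ·S = 544.8053.
(2,1): S=128.7000. Δ = (V_up−V_dn)/(S_up−S_dn) = (194.9400−29.3100)/(154.4400−96.5250) = 2.8599. V = [p*·194.9400 + (1−p*)·29.3100]/1.13 = 149.7127. B = V − Δ·S = -218.3540.
(2,2): S=205.9200. Δ = (V_up−V_dn)/(S_up−S_dn) = (77.5900−194.9400)/(247.1040−154.4400) = -1.2664. V = [p*·77.5900 + (1−p*)·194.9400]/1.13 = 84.8181. B = V − Δ·S = 345.5959.
(1,0): S=107.2500. Δ = (V_up−V_dn)/(S_up−S_dn) = (149.7127−56.2053)/(128.7000−80.4375) = 1.9375. V = [p*·149.7127 + (1−p*)·56.2053]/1.13 = 119.6169. B = V − Δ·S = -88.1773.
(1,1): S=171.6000. Δ = (V_up−V_dn)/(S_up−S_dn) = (84.8181−149.7127)/(205.9200−128.7000) = -0.8404. V = [p*·84.8181 + (1−p*)·149.7127]/1.13 = 83.9936. B = V − Δ·S = 228.2038.
(0,0): S=143.0000. Δ = (V_up−V_dn)/(S_up−S_dn) = (83.9936−119.6169)/(171.6000−107.2500) = -0.5536. V = [p*·83.9936 + (1−p*)·119.6169]/1.13 = 79.2345. B = V − Δ·S = 158.3973.
Check: Δ(0,0)·S0 + B(0,0) = 79.2345 = V0.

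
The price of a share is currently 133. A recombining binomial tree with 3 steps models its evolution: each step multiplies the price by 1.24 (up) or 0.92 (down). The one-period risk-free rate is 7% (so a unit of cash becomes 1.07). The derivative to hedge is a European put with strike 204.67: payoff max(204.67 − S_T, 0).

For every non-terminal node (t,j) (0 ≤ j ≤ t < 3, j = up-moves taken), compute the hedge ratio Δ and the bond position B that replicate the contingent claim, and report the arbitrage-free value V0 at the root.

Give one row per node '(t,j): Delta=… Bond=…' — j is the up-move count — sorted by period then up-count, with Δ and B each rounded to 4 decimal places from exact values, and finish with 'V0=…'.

(0,0): Delta=-0.7794 Bond=141.8499
(1,0): Delta=-1.0000 Bond=178.7667
(1,1): Delta=-0.5940 Bond=121.1938
(2,0): Delta=-1.0000 Bond=191.2804
(2,1): Delta=-1.0000 Bond=191.2804
(2,2): Delta=-0.2526 Bond=59.8607
V0=38.1839

No-arbitrage ⇒ martingale measure with p* = (R−d)/(u−d) = 0.4688.
Terminal values V(3,·): V(3,0)=101.1045, V(3,1)=65.0817, V(3,2)=16.5293, V(3,3)=0.0000
  t=2,j=0: stock 112.5712 → up 139.5883 (V=65.0817), down 103.5655 (V=101.1045). Price 78.7092; hedge Δ=-1.0000, bond B=191.2804.
  t=2,j=1: stock 151.7264 → up 188.1407 (V=16.5293), down 139.5883 (V=65.0817). Price 39.5540; hedge Δ=-1.0000, bond B=191.2804.
  t=2,j=2: stock 204.5008 → up 253.5810 (V=0.0000), down 188.1407 (V=16.5293). Price 8.2067; hedge Δ=-0.2526, bond B=59.8607.
  t=1,j=0: stock 122.3600 → up 151.7264 (V=39.5540), down 112.5712 (V=78.7092). Price 56.4067; hedge Δ=-1.0000, bond B=178.7667.
  t=1,j=1: stock 164.9200 → up 204.5008 (V=8.2067), down 151.7264 (V=39.5540). Price 23.2336; hedge Δ=-0.5940, bond B=121.1938.
  t=0,j=0: stock 133.0000 → up 164.9200 (V=23.2336), down 122.3600 (V=56.4067). Price 38.1839; hedge Δ=-0.7794, bond B=141.8499.
Self-financing check: at every node Δ·S+B equals the discounted successor values.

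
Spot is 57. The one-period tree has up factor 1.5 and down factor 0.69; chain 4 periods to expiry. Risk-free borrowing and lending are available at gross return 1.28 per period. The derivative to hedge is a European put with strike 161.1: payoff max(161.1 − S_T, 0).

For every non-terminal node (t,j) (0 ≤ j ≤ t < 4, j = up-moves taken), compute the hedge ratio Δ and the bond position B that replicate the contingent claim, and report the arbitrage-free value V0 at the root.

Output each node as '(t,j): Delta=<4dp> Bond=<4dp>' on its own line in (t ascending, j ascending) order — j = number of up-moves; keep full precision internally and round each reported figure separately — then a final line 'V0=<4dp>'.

(0,0): Delta=-0.4913 Bond=44.3827
(1,0): Delta=-1.0000 Bond=76.8185
(1,1): Delta=-0.4040 Bond=49.3490
(2,0): Delta=-1.0000 Bond=98.3276
(2,1): Delta=-1.0000 Bond=98.3276
(2,2): Delta=-0.3018 Bond=50.0558
(3,0): Delta=-1.0000 Bond=125.8594
(3,1): Delta=-1.0000 Bond=125.8594
(3,2): Delta=-1.0000 Bond=125.8594
(3,3): Delta=-0.1820 Bond=41.0319
V0=16.3807

Risk-neutral probability p* = (R−d)/(u−d) = (1.28−0.69)/(1.5−0.69) = 0.7284.
Payoff layer (t=4): V(4,0)=148.1797, V(4,1)=133.0125, V(4,2)=100.0402, V(4,3)=28.3613, V(4,4)=0.0000
Node (3,0) S=18.7250: V=(p*·133.0125+(1−p*)·148.1797)/1.28=107.1344; Δ=(133.0125−148.1797)/(28.0875−12.9203)=-1.0000; B=V−Δ·S=125.8594
Node (3,1) S=40.7065: V=(p*·100.0402+(1−p*)·133.0125)/1.28=85.1528; Δ=(100.0402−133.0125)/(61.0598−28.0875)=-1.0000; B=V−Δ·S=125.8594
Node (3,2) S=88.4925: V=(p*·28.3613+(1−p*)·100.0402)/1.28=37.3669; Δ=(28.3613−100.0402)/(132.7387−61.0598)=-1.0000; B=V−Δ·S=125.8594
Node (3,3) S=192.3750: V=(p*·0.0000+(1−p*)·28.3613)/1.28=6.0180; Δ=(0.0000−28.3613)/(288.5625−132.7387)=-0.1820; B=V−Δ·S=41.0319
Node (2,0) S=27.1377: V=(p*·85.1528+(1−p*)·107.1344)/1.28=71.1899; Δ=(85.1528−107.1344)/(40.7065−18.7250)=-1.0000; B=V−Δ·S=98.3276
Node (2,1) S=58.9950: V=(p*·37.3669+(1−p*)·85.1528)/1.28=39.3326; Δ=(37.3669−85.1528)/(88.4925−40.7065)=-1.0000; B=V−Δ·S=98.3276
Node (2,2) S=128.2500: V=(p*·6.0180+(1−p*)·37.3669)/1.28=11.3535; Δ=(6.0180−37.3669)/(192.3750−88.4925)=-0.3018; B=V−Δ·S=50.0558
Node (1,0) S=39.3300: V=(p*·39.3326+(1−p*)·71.1899)/1.28=37.4885; Δ=(39.3326−71.1899)/(58.9950−27.1377)=-1.0000; B=V−Δ·S=76.8185
Node (1,1) S=85.5000: V=(p*·11.3535+(1−p*)·39.3326)/1.28=14.8069; Δ=(11.3535−39.3326)/(128.2500−58.9950)=-0.4040; B=V−Δ·S=49.3490
Node (0,0) S=57.0000: V=(p*·14.8069+(1−p*)·37.4885)/1.28=16.3807; Δ=(14.8069−37.4885)/(85.5000−39.3300)=-0.4913; B=V−Δ·S=44.3827
Check: Δ(0,0)·S0 + B(0,0) = 16.3807 = V0.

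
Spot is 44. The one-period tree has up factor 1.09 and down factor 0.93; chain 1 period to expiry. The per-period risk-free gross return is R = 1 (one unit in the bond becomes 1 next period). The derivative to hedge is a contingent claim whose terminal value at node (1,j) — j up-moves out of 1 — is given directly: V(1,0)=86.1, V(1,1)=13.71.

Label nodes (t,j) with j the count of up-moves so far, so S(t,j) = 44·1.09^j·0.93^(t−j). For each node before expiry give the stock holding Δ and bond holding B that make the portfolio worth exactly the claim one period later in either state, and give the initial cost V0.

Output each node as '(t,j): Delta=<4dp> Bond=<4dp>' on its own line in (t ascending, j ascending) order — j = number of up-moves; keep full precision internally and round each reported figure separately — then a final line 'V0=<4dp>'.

(0,0): Delta=-10.2827 Bond=506.8669
V0=54.4294

No-arbitrage ⇒ martingale measure with p* = (R−d)/(u−d) = 0.4375.
Terminal payoffs: V(1,0)=86.1000, V(1,1)=13.7100
Node (0,0) S=44.0000: V=(p*·13.7100+(1−p*)·86.1000)/1=54.4294; Δ=(13.7100−86.1000)/(47.9600−40.9200)=-10.2827; B=V−Δ·S=506.8669
Each (Δ,B) replicates both successor values, so the strategy is self-financing and V0 is arbitrage-free.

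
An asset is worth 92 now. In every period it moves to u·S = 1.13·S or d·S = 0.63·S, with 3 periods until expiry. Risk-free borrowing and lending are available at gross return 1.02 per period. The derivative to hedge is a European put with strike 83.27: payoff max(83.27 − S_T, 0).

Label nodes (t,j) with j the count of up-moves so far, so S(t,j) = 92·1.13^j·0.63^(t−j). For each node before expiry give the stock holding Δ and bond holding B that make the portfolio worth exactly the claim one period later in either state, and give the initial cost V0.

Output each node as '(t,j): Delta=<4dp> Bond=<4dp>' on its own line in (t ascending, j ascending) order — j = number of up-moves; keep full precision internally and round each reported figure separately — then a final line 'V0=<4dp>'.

(0,0): Delta=-0.3710 Bond=42.7269
(1,0): Delta=-1.0000 Bond=80.0365
(1,1): Delta=-0.2721 Bond=33.2992
(2,0): Delta=-1.0000 Bond=81.6373
(2,1): Delta=-1.0000 Bond=81.6373
(2,2): Delta=-0.1577 Bond=20.5192
V0=8.5921

The replicating-portfolio and risk-neutral prices coincide; use p* = (1.02−0.63)/(1.13−0.63) = 0.7800 for the latter.
Terminal payoffs: V(3,0)=60.2657, V(3,1)=42.0083, V(3,2)=9.2609, V(3,3)=0.0000
(2,0): S=36.5148. Δ = (V_up−V_dn)/(S_up−S_dn) = (42.0083−60.2657)/(41.2617−23.0043) = -1.0000. V = [p*·42.0083 + (1−p*)·60.2657]/1.02 = 45.1225. B = V − Δ·S = 81.6373.
(2,1): S=65.4948. Δ = (V_up−V_dn)/(S_up−S_dn) = (9.2609−42.0083)/(74.0091−41.2617) = -1.0000. V = [p*·9.2609 + (1−p*)·42.0083]/1.02 = 16.1425. B = V − Δ·S = 81.6373.
(2,2): S=117.4748. Δ = (V_up−V_dn)/(S_up−S_dn) = (0.0000−9.2609)/(132.7465−74.0091) = -0.1577. V = [p*·0.0000 + (1−p*)·9.2609]/1.02 = 1.9974. B = V − Δ·S = 20.5192.
(1,0): S=57.9600. Δ = (V_up−V_dn)/(S_up−S_dn) = (16.1425−45.1225)/(65.4948−36.5148) = -1.0000. V = [p*·16.1425 + (1−p*)·45.1225]/1.02 = 22.0765. B = V − Δ·S = 80.0365.
(1,1): S=103.9600. Δ = (V_up−V_dn)/(S_up−S_dn) = (1.9974−16.1425)/(117.4748−65.4948) = -0.2721. V = [p*·1.9974 + (1−p*)·16.1425]/1.02 = 5.0092. B = V − Δ·S = 33.2992.
(0,0): S=92.0000. Δ = (V_up−V_dn)/(S_up−S_dn) = (5.0092−22.0765)/(103.9600−57.9600) = -0.3710. V = [p*·5.0092 + (1−p*)·22.0765]/1.02 = 8.5921. B = V − Δ·S = 42.7269.
Each (Δ,B) replicates both successor values, so the strategy is self-financing and V0 is arbitrage-free.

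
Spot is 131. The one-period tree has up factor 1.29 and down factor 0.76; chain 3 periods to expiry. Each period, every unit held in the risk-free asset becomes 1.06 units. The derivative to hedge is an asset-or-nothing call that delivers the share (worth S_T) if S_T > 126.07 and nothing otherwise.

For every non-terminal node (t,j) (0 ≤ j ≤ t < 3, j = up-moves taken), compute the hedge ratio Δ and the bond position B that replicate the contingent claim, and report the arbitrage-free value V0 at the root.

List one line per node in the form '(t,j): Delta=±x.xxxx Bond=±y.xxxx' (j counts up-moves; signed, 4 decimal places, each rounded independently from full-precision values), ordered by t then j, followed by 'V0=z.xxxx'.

(0,0): Delta=1.5179 Bond=-97.9968
(1,0): Delta=1.6767 Bond=-119.6839
(1,1): Delta=1.4462 Bond=-91.7576
(2,0): Delta=0.0000 Bond=0.0000
(2,1): Delta=2.4340 Bond=-224.1280
(2,2): Delta=1.0000 Bond=0.0000
V0=100.8456

Under the risk-neutral measure, an up-move has probability p* = (R−d)/(u−d) = 0.5660 and values discount at R = 1.06.
Terminal values V(3,·): V(3,0)=0.0000, V(3,1)=0.0000, V(3,2)=165.6778, V(3,3)=281.2163
(2,0): S=75.6656. Δ = (V_up−V_dn)/(S_up−S_dn) = (0.0000−0.0000)/(97.6086−57.5059) = 0.0000. V = [p*·0.0000 + (1−p*)·0.0000]/1.06 = 0.0000. B = V − Δ·S = 0.0000.
(2,1): S=128.4324. Δ = (V_up−V_dn)/(S_up−S_dn) = (165.6778−0.0000)/(165.6778−97.6086) = 2.4340. V = [p*·165.6778 + (1−p*)·0.0000]/1.06 = 88.4716. B = V − Δ·S = -224.1280.
(2,2): S=217.9971. Δ = (V_up−V_dn)/(S_up−S_dn) = (281.2163−165.6778)/(281.2163−165.6778) = 1.0000. V = [p*·281.2163 + (1−p*)·165.6778]/1.06 = 217.9971. B = V − Δ·S = 0.0000.
(1,0): S=99.5600. Δ = (V_up−V_dn)/(S_up−S_dn) = (88.4716−0.0000)/(128.4324−75.6656) = 1.6767. V = [p*·88.4716 + (1−p*)·0.0000]/1.06 = 47.2436. B = V − Δ·S = -119.6839.
(1,1): S=168.9900. Δ = (V_up−V_dn)/(S_up−S_dn) = (217.9971−88.4716)/(217.9971−128.4324) = 1.4462. V = [p*·217.9971 + (1−p*)·88.4716]/1.06 = 152.6301. B = V − Δ·S = -91.7576.
(0,0): S=131.0000. Δ = (V_up−V_dn)/(S_up−S_dn) = (152.6301−47.2436)/(168.9900−99.5600) = 1.5179. V = [p*·152.6301 + (1−p*)·47.2436]/1.06 = 100.8456. B = V − Δ·S = -97.9968.
Check: Δ(0,0)·S0 + B(0,0) = 100.8456 = V0.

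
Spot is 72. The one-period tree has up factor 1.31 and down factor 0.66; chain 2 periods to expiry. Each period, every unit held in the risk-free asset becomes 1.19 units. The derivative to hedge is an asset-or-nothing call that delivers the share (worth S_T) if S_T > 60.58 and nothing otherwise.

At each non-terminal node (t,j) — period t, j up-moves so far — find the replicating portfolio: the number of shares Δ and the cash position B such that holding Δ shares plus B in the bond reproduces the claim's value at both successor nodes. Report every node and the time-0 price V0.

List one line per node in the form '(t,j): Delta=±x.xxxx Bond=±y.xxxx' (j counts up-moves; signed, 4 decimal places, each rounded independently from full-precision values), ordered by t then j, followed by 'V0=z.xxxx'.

(0,0): Delta=1.1040 Bond=-8.2405
(1,0): Delta=2.0154 Bond=-53.1167
(1,1): Delta=1.0000 Bond=0.0000
V0=71.2451

No-arbitrage ⇒ martingale measure with p* = (R−d)/(u−d) = 0.8154.
Terminal payoffs: V(2,0)=0.0000, V(2,1)=62.2512, V(2,2)=123.5592
(1,0): S=47.5200. Δ = (V_up−V_dn)/(S_up−S_dn) = (62.2512−0.0000)/(62.2512−31.3632) = 2.0154. V = [p*·62.2512 + (1−p*)·0.0000]/1.19 = 42.6543. B = V − Δ·S = -53.1167.
(1,1): S=94.3200. Δ = (V_up−V_dn)/(S_up−S_dn) = (123.5592−62.2512)/(123.5592−62.2512) = 1.0000. V = [p*·123.5592 + (1−p*)·62.2512]/1.19 = 94.3200. B = V − Δ·S = 0.0000.
(0,0): S=72.0000. Δ = (V_up−V_dn)/(S_up−S_dn) = (94.3200−42.6543)/(94.3200−47.5200) = 1.1040. V = [p*·94.3200 + (1−p*)·42.6543]/1.19 = 71.2451. B = V − Δ·S = -8.2405.
Each (Δ,B) replicates both successor values, so the strategy is self-financing and V0 is arbitrage-free.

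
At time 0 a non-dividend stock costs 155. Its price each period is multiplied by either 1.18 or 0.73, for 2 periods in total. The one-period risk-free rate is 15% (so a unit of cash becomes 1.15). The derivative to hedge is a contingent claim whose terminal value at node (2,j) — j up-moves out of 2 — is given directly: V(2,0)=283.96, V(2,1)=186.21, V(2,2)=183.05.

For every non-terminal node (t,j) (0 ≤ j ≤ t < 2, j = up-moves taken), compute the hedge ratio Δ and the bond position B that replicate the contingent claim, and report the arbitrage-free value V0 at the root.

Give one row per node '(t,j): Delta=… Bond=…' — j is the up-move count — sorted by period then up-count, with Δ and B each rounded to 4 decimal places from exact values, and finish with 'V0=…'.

(0,0): Delta=-0.1180 Bond=157.3404
(1,0): Delta=-1.9198 Bond=384.8106
(1,1): Delta=-0.0384 Bond=166.3793
V0=139.0486

Risk-neutral probability p* = (R−d)/(u−d) = (1.15−0.73)/(1.18−0.73) = 0.9333.
Terminal values V(2,·): V(2,0)=283.9600, V(2,1)=186.2100, V(2,2)=183.0500
  t=1,j=0: stock 113.1500 → up 133.5170 (V=186.2100), down 82.5995 (V=283.9600). Price 167.5884; hedge Δ=-1.9198, bond B=384.8106.
  t=1,j=1: stock 182.9000 → up 215.8220 (V=183.0500), down 133.5170 (V=186.2100). Price 159.3571; hedge Δ=-0.0384, bond B=166.3793.
  t=0,j=0: stock 155.0000 → up 182.9000 (V=159.3571), down 113.1500 (V=167.5884). Price 139.0486; hedge Δ=-0.1180, bond B=157.3404.
Check: Δ(0,0)·S0 + B(0,0) = 139.0486 = V0.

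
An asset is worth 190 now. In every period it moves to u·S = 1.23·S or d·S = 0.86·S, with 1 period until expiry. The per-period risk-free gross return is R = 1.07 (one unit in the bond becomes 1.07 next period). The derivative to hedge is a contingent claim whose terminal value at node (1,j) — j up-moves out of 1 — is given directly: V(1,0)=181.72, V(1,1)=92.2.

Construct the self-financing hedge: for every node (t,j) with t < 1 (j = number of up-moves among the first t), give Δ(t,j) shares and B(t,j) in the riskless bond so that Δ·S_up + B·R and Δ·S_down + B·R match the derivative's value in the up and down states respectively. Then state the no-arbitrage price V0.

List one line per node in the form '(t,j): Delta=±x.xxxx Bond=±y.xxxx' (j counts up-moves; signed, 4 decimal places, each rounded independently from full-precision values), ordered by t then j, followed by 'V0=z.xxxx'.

Risk-neutral probability p* = (R−d)/(u−d) = (1.07−0.86)/(1.23−0.86) = 0.5676.
At expiry t=1: V(1,0)=181.7200, V(1,1)=92.2000
  t=0,j=0: stock 190.0000 → up 233.7000 (V=92.2000), down 163.4000 (V=181.7200). Price 122.3471; hedge Δ=-1.2734, bond B=364.2930.
Self-financing check: at every node Δ·S+B equals the discounted successor values.

(0,0): Delta=-1.2734 Bond=364.2930
V0=122.3471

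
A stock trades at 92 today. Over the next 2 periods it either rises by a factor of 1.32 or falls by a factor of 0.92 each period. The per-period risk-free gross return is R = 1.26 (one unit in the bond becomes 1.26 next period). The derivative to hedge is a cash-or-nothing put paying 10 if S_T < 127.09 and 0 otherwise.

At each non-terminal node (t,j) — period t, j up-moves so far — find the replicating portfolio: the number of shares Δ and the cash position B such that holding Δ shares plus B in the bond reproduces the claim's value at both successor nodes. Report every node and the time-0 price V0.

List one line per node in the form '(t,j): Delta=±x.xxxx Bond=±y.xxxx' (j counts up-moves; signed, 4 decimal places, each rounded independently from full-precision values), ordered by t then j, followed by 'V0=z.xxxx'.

Under the risk-neutral measure, an up-move has probability p* = (R−d)/(u−d) = 0.8500 and values discount at R = 1.26.
At expiry t=2: V(2,0)=10.0000, V(2,1)=10.0000, V(2,2)=0.0000
Node (1,0) S=84.6400: V=(p*·10.0000+(1−p*)·10.0000)/1.26=7.9365; Δ=(10.0000−10.0000)/(111.7248−77.8688)=0.0000; B=V−Δ·S=7.9365
Node (1,1) S=121.4400: V=(p*·0.0000+(1−p*)·10.0000)/1.26=1.1905; Δ=(0.0000−10.0000)/(160.3008−111.7248)=-0.2059; B=V−Δ·S=26.1905
Node (0,0) S=92.0000: V=(p*·1.1905+(1−p*)·7.9365)/1.26=1.7479; Δ=(1.1905−7.9365)/(121.4400−84.6400)=-0.1833; B=V−Δ·S=18.6130
The time-0 hedge costs 1.7479, which is the no-arbitrage price.

(0,0): Delta=-0.1833 Bond=18.6130
(1,0): Delta=0.0000 Bond=7.9365
(1,1): Delta=-0.2059 Bond=26.1905
V0=1.7479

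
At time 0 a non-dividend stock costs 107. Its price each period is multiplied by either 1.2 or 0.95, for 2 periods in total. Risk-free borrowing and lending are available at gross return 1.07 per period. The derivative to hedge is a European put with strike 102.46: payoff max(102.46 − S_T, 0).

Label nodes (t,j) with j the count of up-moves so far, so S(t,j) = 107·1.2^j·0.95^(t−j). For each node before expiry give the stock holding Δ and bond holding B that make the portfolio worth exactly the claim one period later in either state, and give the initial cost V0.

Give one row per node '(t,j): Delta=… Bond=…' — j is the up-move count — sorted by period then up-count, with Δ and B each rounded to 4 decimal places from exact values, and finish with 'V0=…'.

Since d<R<u, set p* = (R−d)/(u−d) = 0.4800; price each node as the discounted p*-expectation of its children.
At expiry t=2: V(2,0)=5.8925, V(2,1)=0.0000, V(2,2)=0.0000
  t=1,j=0: stock 101.6500 → up 121.9800 (V=0.0000), down 96.5675 (V=5.8925). Price 2.8636; hedge Δ=-0.2319, bond B=26.4336.
  t=1,j=1: stock 128.4000 → up 154.0800 (V=0.0000), down 121.9800 (V=0.0000). Price 0.0000; hedge Δ=0.0000, bond B=0.0000.
  t=0,j=0: stock 107.0000 → up 128.4000 (V=0.0000), down 101.6500 (V=2.8636). Price 1.3917; hedge Δ=-0.1071, bond B=12.8463.
Self-financing check: at every node Δ·S+B equals the discounted successor values.

(0,0): Delta=-0.1071 Bond=12.8463
(1,0): Delta=-0.2319 Bond=26.4336
(1,1): Delta=0.0000 Bond=0.0000
V0=1.3917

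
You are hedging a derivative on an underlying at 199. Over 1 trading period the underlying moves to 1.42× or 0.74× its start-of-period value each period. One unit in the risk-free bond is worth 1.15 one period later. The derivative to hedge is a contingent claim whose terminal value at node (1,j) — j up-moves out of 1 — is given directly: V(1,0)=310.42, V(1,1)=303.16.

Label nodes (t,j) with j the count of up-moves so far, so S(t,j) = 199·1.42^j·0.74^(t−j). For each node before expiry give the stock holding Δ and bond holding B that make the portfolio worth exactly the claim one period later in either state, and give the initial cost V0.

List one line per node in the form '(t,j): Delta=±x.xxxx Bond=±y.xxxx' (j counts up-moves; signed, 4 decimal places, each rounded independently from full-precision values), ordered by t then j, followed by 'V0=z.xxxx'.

No-arbitrage ⇒ martingale measure with p* = (R−d)/(u−d) = 0.6029.
Terminal values V(1,·): V(1,0)=310.4200, V(1,1)=303.1600
Node (0,0) S=199.0000: V=(p*·303.1600+(1−p*)·310.4200)/1.15=266.1240; Δ=(303.1600−310.4200)/(282.5800−147.2600)=-0.0537; B=V−Δ·S=276.8005
Check: Δ(0,0)·S0 + B(0,0) = 266.1240 = V0.

(0,0): Delta=-0.0537 Bond=276.8005
V0=266.1240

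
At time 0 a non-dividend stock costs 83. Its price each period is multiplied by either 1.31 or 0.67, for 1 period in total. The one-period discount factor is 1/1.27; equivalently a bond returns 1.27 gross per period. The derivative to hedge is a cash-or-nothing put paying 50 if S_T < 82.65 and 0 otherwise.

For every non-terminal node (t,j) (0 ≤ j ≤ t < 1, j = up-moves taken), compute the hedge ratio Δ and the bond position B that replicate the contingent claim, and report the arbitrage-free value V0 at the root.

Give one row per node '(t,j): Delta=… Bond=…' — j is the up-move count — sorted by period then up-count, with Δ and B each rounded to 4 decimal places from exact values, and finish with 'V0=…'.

Risk-neutral probability p* = (R−d)/(u−d) = (1.27−0.67)/(1.31−0.67) = 0.9375.
Terminal values V(1,·): V(1,0)=50.0000, V(1,1)=0.0000
  t=0,j=0: stock 83.0000 → up 108.7300 (V=0.0000), down 55.6100 (V=50.0000). Price 2.4606; hedge Δ=-0.9413, bond B=80.5856.
The time-0 hedge costs 2.4606, which is the no-arbitrage price.

(0,0): Delta=-0.9413 Bond=80.5856
V0=2.4606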